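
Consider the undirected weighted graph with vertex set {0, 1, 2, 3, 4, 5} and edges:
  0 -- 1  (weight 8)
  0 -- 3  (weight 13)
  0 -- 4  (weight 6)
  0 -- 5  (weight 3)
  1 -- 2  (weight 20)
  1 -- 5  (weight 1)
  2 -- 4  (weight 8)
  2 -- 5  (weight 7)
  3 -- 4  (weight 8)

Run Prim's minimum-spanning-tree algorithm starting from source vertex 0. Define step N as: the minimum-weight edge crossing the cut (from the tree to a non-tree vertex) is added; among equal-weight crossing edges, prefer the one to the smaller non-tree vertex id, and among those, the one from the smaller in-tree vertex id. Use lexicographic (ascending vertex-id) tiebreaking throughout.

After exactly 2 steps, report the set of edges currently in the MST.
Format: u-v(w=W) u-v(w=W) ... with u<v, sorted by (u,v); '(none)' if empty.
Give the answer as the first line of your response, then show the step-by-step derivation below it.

0-5(w=3) 1-5(w=1)

step 1: add edge 0-5 (w=3); MST = {0-5(w=3)}
step 2: add edge 1-5 (w=1); MST = {0-5(w=3) 1-5(w=1)}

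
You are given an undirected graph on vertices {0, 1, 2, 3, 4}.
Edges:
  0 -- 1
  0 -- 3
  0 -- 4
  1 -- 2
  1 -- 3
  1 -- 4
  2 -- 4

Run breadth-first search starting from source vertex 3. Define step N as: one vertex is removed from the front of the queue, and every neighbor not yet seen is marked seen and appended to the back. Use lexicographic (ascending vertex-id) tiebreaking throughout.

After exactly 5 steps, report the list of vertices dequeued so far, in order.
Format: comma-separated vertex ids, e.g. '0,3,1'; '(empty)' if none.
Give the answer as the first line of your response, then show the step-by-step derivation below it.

3,0,1,4,2

step 1: dequeue 3; queue=[0,1]; order=3
step 2: dequeue 0; queue=[1,4]; order=3,0
step 3: dequeue 1; queue=[4,2]; order=3,0,1
step 4: dequeue 4; queue=[2]; order=3,0,1,4
step 5: dequeue 2; queue=[(empty)]; order=3,0,1,4,2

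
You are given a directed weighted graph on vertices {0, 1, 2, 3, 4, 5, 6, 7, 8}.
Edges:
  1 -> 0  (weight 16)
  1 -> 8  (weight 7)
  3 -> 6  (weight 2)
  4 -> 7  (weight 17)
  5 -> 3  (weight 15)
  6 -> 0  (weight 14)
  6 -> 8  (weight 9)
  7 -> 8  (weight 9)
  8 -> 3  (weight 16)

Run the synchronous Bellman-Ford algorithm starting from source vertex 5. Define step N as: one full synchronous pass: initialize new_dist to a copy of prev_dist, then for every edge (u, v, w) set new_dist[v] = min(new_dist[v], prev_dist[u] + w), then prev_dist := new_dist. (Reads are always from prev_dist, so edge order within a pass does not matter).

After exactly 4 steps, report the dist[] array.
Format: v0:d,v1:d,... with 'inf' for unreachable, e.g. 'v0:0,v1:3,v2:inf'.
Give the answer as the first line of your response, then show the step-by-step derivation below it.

v0:31,v1:inf,v2:inf,v3:15,v4:inf,v5:0,v6:17,v7:inf,v8:26

step 1: dist = v0:inf,v1:inf,v2:inf,v3:15,v4:inf,v5:0,v6:inf,v7:inf,v8:inf
step 2: dist = v0:inf,v1:inf,v2:inf,v3:15,v4:inf,v5:0,v6:17,v7:inf,v8:inf
step 3: dist = v0:31,v1:inf,v2:inf,v3:15,v4:inf,v5:0,v6:17,v7:inf,v8:26
step 4: dist = v0:31,v1:inf,v2:inf,v3:15,v4:inf,v5:0,v6:17,v7:inf,v8:26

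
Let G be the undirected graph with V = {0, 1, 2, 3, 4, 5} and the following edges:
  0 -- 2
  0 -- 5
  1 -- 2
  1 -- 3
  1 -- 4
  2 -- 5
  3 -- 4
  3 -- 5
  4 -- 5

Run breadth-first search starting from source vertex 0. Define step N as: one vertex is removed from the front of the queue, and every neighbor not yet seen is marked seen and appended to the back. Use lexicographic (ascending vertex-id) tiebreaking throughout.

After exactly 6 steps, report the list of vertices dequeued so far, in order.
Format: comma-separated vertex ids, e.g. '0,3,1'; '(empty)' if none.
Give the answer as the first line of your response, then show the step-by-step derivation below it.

0,2,5,1,3,4

step 1: dequeue 0; queue=[2,5]; order=0
step 2: dequeue 2; queue=[5,1]; order=0,2
step 3: dequeue 5; queue=[1,3,4]; order=0,2,5
step 4: dequeue 1; queue=[3,4]; order=0,2,5,1
step 5: dequeue 3; queue=[4]; order=0,2,5,1,3
step 6: dequeue 4; queue=[(empty)]; order=0,2,5,1,3,4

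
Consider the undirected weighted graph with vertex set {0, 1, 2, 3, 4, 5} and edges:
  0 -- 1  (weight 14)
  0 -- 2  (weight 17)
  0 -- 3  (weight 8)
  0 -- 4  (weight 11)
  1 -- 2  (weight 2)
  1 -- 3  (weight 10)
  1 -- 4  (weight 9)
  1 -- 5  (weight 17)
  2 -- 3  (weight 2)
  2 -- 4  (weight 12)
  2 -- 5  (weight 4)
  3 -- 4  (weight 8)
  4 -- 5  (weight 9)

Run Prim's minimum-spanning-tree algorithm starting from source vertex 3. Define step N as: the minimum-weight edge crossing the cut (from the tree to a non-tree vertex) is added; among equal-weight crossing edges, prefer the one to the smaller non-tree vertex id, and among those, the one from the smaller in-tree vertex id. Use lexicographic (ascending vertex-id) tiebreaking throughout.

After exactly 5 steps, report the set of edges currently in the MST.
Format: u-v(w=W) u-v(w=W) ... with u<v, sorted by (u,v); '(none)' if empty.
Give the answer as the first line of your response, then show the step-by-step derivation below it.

0-3(w=8) 1-2(w=2) 2-3(w=2) 2-5(w=4) 3-4(w=8)

step 1: add edge 2-3 (w=2); MST = {2-3(w=2)}
step 2: add edge 1-2 (w=2); MST = {1-2(w=2) 2-3(w=2)}
step 3: add edge 2-5 (w=4); MST = {1-2(w=2) 2-3(w=2) 2-5(w=4)}
step 4: add edge 0-3 (w=8); MST = {0-3(w=8) 1-2(w=2) 2-3(w=2) 2-5(w=4)}
step 5: add edge 3-4 (w=8); MST = {0-3(w=8) 1-2(w=2) 2-3(w=2) 2-5(w=4) 3-4(w=8)}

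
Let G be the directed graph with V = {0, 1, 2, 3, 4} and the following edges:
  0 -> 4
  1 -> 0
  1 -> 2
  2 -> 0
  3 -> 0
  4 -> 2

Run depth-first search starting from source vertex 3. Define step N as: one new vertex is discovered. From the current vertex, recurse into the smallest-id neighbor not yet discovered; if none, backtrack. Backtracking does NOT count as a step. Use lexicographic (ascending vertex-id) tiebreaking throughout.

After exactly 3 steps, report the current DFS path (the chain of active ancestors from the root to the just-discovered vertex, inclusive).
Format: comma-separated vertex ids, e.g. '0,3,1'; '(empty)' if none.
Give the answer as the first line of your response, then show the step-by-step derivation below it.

3,0,4

step 1: discover 3; path=3; order=3
step 2: discover 0; path=3>0; order=3,0
step 3: discover 4; path=3>0>4; order=3,0,4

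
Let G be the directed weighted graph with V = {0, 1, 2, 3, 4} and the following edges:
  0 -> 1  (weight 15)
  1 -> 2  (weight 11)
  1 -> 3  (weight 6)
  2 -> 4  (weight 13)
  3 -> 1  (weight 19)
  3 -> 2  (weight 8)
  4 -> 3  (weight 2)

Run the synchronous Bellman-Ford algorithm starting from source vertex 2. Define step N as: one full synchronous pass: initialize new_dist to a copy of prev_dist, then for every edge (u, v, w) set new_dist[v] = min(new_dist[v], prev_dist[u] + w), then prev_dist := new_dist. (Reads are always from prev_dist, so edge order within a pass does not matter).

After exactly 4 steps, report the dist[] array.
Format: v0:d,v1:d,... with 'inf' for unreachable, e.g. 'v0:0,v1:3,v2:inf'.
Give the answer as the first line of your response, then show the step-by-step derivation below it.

v0:inf,v1:34,v2:0,v3:15,v4:13

step 1: dist = v0:inf,v1:inf,v2:0,v3:inf,v4:13
step 2: dist = v0:inf,v1:inf,v2:0,v3:15,v4:13
step 3: dist = v0:inf,v1:34,v2:0,v3:15,v4:13
step 4: dist = v0:inf,v1:34,v2:0,v3:15,v4:13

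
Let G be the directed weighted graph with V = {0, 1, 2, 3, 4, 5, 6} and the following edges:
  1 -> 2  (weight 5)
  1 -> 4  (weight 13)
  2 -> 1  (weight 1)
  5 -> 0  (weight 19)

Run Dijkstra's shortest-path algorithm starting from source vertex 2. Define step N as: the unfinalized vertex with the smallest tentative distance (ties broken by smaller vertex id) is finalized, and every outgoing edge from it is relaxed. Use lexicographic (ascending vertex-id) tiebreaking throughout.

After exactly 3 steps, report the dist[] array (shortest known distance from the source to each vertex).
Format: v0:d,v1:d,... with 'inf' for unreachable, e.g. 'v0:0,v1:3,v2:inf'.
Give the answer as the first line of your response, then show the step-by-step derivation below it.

v0:inf,v1:1,v2:0,v3:inf,v4:14,v5:inf,v6:inf

step 1: dist = v0:inf,v1:1,v2:0,v3:inf,v4:inf,v5:inf,v6:inf
step 2: dist = v0:inf,v1:1,v2:0,v3:inf,v4:14,v5:inf,v6:inf
step 3: dist = v0:inf,v1:1,v2:0,v3:inf,v4:14,v5:inf,v6:inf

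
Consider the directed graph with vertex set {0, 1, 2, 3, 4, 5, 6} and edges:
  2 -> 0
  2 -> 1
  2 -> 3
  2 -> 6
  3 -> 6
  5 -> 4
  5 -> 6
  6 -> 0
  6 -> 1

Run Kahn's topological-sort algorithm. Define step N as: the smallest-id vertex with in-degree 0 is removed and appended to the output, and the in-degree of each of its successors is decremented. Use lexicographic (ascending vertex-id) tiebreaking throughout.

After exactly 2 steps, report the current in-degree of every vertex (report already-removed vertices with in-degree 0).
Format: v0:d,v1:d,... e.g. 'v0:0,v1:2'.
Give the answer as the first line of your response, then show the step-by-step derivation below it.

v0:1,v1:1,v2:0,v3:0,v4:1,v5:0,v6:1

step 1: output 2; order=[2]; indeg=(1,1,0,0,1,0,2)
step 2: output 3; order=[2,3]; indeg=(1,1,0,0,1,0,1)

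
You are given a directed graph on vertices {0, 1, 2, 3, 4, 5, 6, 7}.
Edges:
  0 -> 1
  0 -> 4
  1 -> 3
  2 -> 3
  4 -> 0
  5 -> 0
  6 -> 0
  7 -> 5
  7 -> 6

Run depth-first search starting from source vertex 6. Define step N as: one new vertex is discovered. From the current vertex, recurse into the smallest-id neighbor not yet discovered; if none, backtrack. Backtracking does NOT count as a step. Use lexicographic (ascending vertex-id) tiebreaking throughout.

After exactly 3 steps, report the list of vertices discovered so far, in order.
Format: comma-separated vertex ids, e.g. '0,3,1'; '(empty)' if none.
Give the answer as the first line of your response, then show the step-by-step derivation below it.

6,0,1

step 1: discover 6; path=6; order=6
step 2: discover 0; path=6>0; order=6,0
step 3: discover 1; path=6>0>1; order=6,0,1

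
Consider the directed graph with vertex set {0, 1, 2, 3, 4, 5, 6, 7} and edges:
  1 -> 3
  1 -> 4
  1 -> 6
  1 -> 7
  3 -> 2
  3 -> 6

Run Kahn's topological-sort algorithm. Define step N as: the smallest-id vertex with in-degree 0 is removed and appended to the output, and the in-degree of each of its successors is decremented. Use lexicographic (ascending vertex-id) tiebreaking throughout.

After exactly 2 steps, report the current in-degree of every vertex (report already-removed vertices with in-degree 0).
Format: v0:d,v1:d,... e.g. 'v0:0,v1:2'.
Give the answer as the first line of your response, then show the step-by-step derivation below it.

v0:0,v1:0,v2:1,v3:0,v4:0,v5:0,v6:1,v7:0

step 1: output 0; order=[0]; indeg=(0,0,1,1,1,0,2,1)
step 2: output 1; order=[0,1]; indeg=(0,0,1,0,0,0,1,0)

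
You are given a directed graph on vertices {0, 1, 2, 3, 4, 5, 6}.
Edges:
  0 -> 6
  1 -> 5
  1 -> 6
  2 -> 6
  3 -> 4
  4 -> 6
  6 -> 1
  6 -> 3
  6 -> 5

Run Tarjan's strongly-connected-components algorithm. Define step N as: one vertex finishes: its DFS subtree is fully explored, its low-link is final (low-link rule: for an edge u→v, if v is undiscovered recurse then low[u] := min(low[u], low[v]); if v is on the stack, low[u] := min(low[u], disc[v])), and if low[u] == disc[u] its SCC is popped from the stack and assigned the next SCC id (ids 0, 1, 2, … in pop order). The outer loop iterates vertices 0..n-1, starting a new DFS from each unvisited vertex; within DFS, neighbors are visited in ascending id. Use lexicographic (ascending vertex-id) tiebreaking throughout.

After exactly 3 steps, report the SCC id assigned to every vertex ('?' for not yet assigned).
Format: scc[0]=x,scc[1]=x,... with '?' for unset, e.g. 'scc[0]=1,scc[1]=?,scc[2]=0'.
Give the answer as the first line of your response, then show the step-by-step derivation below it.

scc[0]=?,scc[1]=?,scc[2]=?,scc[3]=?,scc[4]=?,scc[5]=0,scc[6]=?

step 1: low=(low[0]=0,low[1]=2,low[2]=?,low[3]=?,low[4]=?,low[5]=3,low[6]=1); scc=(scc[0]=?,scc[1]=?,scc[2]=?,scc[3]=?,scc[4]=?,scc[5]=0,scc[6]=?)
step 2: low=(low[0]=0,low[1]=1,low[2]=?,low[3]=?,low[4]=?,low[5]=3,low[6]=1); scc=(scc[0]=?,scc[1]=?,scc[2]=?,scc[3]=?,scc[4]=?,scc[5]=0,scc[6]=?)
step 3: low=(low[0]=0,low[1]=1,low[2]=?,low[3]=4,low[4]=1,low[5]=3,low[6]=1); scc=(scc[0]=?,scc[1]=?,scc[2]=?,scc[3]=?,scc[4]=?,scc[5]=0,scc[6]=?)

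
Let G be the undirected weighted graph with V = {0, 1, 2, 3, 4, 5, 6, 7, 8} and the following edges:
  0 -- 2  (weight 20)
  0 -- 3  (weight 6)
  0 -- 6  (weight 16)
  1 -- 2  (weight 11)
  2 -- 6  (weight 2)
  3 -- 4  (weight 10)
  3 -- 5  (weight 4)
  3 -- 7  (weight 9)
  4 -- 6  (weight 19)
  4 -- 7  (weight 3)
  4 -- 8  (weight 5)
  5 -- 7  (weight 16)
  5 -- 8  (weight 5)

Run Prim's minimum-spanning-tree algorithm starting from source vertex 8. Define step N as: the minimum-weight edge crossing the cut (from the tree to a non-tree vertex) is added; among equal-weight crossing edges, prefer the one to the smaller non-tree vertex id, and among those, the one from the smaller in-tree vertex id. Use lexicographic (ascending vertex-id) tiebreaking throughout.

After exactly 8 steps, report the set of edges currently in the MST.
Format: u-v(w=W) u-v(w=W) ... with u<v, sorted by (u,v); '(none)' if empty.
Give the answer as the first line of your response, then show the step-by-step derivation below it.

0-3(w=6) 0-6(w=16) 1-2(w=11) 2-6(w=2) 3-5(w=4) 4-7(w=3) 4-8(w=5) 5-8(w=5)

step 1: add edge 4-8 (w=5); MST = {4-8(w=5)}
step 2: add edge 4-7 (w=3); MST = {4-7(w=3) 4-8(w=5)}
step 3: add edge 5-8 (w=5); MST = {4-7(w=3) 4-8(w=5) 5-8(w=5)}
step 4: add edge 3-5 (w=4); MST = {3-5(w=4) 4-7(w=3) 4-8(w=5) 5-8(w=5)}
step 5: add edge 0-3 (w=6); MST = {0-3(w=6) 3-5(w=4) 4-7(w=3) 4-8(w=5) 5-8(w=5)}
step 6: add edge 0-6 (w=16); MST = {0-3(w=6) 0-6(w=16) 3-5(w=4) 4-7(w=3) 4-8(w=5) 5-8(w=5)}
step 7: add edge 2-6 (w=2); MST = {0-3(w=6) 0-6(w=16) 2-6(w=2) 3-5(w=4) 4-7(w=3) 4-8(w=5) 5-8(w=5)}
step 8: add edge 1-2 (w=11); MST = {0-3(w=6) 0-6(w=16) 1-2(w=11) 2-6(w=2) 3-5(w=4) 4-7(w=3) 4-8(w=5) 5-8(w=5)}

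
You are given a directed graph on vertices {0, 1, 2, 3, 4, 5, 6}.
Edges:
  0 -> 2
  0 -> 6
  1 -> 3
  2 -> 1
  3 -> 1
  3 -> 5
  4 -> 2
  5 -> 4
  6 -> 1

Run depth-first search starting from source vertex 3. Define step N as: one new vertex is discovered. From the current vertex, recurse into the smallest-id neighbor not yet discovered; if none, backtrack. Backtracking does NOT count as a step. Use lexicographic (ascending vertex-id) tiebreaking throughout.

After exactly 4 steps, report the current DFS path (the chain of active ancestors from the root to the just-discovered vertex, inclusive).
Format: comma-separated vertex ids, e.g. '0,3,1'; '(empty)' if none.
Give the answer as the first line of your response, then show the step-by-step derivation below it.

3,5,4

step 1: discover 3; path=3; order=3
step 2: discover 1; path=3>1; order=3,1
step 3: discover 5; path=3>5; order=3,1,5
step 4: discover 4; path=3>5>4; order=3,1,5,4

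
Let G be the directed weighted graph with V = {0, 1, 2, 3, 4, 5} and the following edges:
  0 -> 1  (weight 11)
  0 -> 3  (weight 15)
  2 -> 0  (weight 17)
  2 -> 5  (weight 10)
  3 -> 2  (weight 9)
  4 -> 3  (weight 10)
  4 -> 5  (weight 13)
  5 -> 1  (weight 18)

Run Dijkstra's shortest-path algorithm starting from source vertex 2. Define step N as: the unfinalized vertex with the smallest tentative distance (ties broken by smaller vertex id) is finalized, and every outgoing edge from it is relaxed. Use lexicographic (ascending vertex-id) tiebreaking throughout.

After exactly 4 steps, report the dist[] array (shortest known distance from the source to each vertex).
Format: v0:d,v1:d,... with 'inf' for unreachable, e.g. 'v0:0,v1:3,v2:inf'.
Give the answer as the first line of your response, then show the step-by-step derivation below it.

v0:17,v1:28,v2:0,v3:32,v4:inf,v5:10

step 1: dist = v0:17,v1:inf,v2:0,v3:inf,v4:inf,v5:10
step 2: dist = v0:17,v1:28,v2:0,v3:inf,v4:inf,v5:10
step 3: dist = v0:17,v1:28,v2:0,v3:32,v4:inf,v5:10
step 4: dist = v0:17,v1:28,v2:0,v3:32,v4:inf,v5:10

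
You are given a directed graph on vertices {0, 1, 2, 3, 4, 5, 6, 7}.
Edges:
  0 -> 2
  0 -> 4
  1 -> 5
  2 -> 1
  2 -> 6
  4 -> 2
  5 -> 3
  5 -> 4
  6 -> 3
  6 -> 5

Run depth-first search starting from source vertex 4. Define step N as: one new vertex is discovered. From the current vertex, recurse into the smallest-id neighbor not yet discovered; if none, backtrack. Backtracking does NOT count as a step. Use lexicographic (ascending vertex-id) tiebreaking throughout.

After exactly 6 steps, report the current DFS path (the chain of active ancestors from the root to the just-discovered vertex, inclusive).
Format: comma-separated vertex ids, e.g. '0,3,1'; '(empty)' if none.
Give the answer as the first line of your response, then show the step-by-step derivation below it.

4,2,6

step 1: discover 4; path=4; order=4
step 2: discover 2; path=4>2; order=4,2
step 3: discover 1; path=4>2>1; order=4,2,1
step 4: discover 5; path=4>2>1>5; order=4,2,1,5
step 5: discover 3; path=4>2>1>5>3; order=4,2,1,5,3
step 6: discover 6; path=4>2>6; order=4,2,1,5,3,6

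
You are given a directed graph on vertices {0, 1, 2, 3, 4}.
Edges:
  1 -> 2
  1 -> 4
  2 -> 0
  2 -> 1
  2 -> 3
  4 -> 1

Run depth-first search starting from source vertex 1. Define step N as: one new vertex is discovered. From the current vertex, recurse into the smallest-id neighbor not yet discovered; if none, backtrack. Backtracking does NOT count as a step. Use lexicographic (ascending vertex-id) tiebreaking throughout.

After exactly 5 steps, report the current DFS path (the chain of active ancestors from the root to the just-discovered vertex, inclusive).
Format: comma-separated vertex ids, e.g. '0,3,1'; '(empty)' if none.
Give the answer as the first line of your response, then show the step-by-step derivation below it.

1,4

step 1: discover 1; path=1; order=1
step 2: discover 2; path=1>2; order=1,2
step 3: discover 0; path=1>2>0; order=1,2,0
step 4: discover 3; path=1>2>3; order=1,2,0,3
step 5: discover 4; path=1>4; order=1,2,0,3,4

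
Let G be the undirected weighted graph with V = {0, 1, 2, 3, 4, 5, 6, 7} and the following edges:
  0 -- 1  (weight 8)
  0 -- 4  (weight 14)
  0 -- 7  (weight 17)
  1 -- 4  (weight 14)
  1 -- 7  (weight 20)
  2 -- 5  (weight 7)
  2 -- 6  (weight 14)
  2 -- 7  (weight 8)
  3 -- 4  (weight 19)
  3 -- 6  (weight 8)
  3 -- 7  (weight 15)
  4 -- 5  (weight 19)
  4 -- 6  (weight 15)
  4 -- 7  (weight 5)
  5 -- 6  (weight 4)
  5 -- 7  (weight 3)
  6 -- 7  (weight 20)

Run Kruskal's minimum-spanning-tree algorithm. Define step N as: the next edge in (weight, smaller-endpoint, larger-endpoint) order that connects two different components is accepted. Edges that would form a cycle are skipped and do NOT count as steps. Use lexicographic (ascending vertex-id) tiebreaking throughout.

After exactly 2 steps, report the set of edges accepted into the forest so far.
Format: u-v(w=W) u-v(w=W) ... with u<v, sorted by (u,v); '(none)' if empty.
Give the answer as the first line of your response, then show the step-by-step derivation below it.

5-6(w=4) 5-7(w=3)

step 1: add edge 5-7 (w=3); MST = {5-7(w=3)}
step 2: add edge 5-6 (w=4); MST = {5-6(w=4) 5-7(w=3)}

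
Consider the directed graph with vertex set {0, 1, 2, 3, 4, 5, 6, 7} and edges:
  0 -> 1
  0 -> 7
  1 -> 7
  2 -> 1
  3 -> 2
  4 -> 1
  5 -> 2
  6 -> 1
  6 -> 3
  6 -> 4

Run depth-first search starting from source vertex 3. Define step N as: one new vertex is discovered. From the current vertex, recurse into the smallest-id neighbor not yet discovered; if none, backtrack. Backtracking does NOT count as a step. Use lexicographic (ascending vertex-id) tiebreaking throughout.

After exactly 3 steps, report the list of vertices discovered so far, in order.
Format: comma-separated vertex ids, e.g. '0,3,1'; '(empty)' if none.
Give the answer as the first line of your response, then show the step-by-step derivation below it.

3,2,1

step 1: discover 3; path=3; order=3
step 2: discover 2; path=3>2; order=3,2
step 3: discover 1; path=3>2>1; order=3,2,1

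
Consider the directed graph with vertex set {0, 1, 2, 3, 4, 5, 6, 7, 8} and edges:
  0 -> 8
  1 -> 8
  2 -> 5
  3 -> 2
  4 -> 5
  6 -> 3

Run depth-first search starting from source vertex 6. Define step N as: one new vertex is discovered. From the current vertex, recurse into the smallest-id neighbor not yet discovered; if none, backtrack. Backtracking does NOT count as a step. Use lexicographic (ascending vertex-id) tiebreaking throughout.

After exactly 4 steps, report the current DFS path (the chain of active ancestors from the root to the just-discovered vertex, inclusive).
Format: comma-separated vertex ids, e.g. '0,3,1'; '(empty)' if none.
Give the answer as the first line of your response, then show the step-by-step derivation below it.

6,3,2,5

step 1: discover 6; path=6; order=6
step 2: discover 3; path=6>3; order=6,3
step 3: discover 2; path=6>3>2; order=6,3,2
step 4: discover 5; path=6>3>2>5; order=6,3,2,5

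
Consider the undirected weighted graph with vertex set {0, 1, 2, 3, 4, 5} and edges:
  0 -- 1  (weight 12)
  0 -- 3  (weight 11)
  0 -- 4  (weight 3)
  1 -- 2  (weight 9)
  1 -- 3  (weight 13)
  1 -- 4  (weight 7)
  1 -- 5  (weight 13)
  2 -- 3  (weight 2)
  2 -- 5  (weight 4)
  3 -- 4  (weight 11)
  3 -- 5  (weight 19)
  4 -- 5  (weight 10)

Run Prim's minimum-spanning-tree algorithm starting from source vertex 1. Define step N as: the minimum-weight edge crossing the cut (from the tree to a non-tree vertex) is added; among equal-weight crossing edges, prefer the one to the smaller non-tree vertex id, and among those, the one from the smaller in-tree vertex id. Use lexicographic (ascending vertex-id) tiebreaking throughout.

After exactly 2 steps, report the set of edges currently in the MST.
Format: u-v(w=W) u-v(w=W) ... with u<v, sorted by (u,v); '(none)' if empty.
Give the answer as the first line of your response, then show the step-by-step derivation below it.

0-4(w=3) 1-4(w=7)

step 1: add edge 1-4 (w=7); MST = {1-4(w=7)}
step 2: add edge 0-4 (w=3); MST = {0-4(w=3) 1-4(w=7)}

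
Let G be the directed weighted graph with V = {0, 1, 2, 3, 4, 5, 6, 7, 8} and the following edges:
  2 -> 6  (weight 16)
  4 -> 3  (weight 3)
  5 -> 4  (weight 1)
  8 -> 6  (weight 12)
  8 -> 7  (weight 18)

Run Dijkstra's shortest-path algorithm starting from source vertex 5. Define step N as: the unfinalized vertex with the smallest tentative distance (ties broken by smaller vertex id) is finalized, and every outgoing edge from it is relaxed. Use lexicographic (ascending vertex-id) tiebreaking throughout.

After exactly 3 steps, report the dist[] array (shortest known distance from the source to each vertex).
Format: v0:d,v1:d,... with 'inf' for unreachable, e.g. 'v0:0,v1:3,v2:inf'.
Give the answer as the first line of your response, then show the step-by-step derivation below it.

v0:inf,v1:inf,v2:inf,v3:4,v4:1,v5:0,v6:inf,v7:inf,v8:inf

step 1: dist = v0:inf,v1:inf,v2:inf,v3:inf,v4:1,v5:0,v6:inf,v7:inf,v8:inf
step 2: dist = v0:inf,v1:inf,v2:inf,v3:4,v4:1,v5:0,v6:inf,v7:inf,v8:inf
step 3: dist = v0:inf,v1:inf,v2:inf,v3:4,v4:1,v5:0,v6:inf,v7:inf,v8:inf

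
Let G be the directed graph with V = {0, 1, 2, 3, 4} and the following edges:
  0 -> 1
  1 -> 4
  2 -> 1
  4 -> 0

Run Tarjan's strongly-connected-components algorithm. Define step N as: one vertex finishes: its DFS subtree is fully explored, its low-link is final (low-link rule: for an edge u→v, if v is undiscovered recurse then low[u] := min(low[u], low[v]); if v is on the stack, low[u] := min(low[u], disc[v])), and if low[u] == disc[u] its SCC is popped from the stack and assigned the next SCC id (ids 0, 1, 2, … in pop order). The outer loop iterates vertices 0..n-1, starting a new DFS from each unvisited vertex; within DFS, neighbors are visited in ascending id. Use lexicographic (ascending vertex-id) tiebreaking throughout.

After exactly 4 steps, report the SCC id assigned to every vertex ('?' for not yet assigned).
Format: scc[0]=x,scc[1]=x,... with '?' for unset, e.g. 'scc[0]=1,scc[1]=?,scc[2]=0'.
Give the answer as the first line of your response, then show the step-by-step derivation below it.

scc[0]=0,scc[1]=0,scc[2]=1,scc[3]=?,scc[4]=0

step 1: low=(low[0]=0,low[1]=1,low[2]=?,low[3]=?,low[4]=0); scc=(scc[0]=?,scc[1]=?,scc[2]=?,scc[3]=?,scc[4]=?)
step 2: low=(low[0]=0,low[1]=0,low[2]=?,low[3]=?,low[4]=0); scc=(scc[0]=?,scc[1]=?,scc[2]=?,scc[3]=?,scc[4]=?)
step 3: low=(low[0]=0,low[1]=0,low[2]=?,low[3]=?,low[4]=0); scc=(scc[0]=0,scc[1]=0,scc[2]=?,scc[3]=?,scc[4]=0)
step 4: low=(low[0]=0,low[1]=0,low[2]=3,low[3]=?,low[4]=0); scc=(scc[0]=0,scc[1]=0,scc[2]=1,scc[3]=?,scc[4]=0)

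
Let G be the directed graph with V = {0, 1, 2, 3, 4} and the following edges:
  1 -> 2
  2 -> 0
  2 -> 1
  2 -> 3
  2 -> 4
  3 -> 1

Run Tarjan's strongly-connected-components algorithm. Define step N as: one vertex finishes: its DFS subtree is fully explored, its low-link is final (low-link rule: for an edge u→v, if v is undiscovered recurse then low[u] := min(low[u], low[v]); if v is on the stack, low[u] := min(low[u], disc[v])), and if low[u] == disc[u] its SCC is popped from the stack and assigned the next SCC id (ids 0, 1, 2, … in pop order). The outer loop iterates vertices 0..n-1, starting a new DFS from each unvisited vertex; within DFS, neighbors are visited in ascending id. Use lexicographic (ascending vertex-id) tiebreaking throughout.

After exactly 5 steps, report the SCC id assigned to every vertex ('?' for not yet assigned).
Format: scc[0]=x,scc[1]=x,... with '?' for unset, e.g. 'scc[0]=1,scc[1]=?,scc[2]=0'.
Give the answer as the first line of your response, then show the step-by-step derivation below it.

scc[0]=0,scc[1]=2,scc[2]=2,scc[3]=2,scc[4]=1

step 1: low=(low[0]=0,low[1]=?,low[2]=?,low[3]=?,low[4]=?); scc=(scc[0]=0,scc[1]=?,scc[2]=?,scc[3]=?,scc[4]=?)
step 2: low=(low[0]=0,low[1]=1,low[2]=1,low[3]=1,low[4]=?); scc=(scc[0]=0,scc[1]=?,scc[2]=?,scc[3]=?,scc[4]=?)
step 3: low=(low[0]=0,low[1]=1,low[2]=1,low[3]=1,low[4]=4); scc=(scc[0]=0,scc[1]=?,scc[2]=?,scc[3]=?,scc[4]=1)
step 4: low=(low[0]=0,low[1]=1,low[2]=1,low[3]=1,low[4]=4); scc=(scc[0]=0,scc[1]=?,scc[2]=?,scc[3]=?,scc[4]=1)
step 5: low=(low[0]=0,low[1]=1,low[2]=1,low[3]=1,low[4]=4); scc=(scc[0]=0,scc[1]=2,scc[2]=2,scc[3]=2,scc[4]=1)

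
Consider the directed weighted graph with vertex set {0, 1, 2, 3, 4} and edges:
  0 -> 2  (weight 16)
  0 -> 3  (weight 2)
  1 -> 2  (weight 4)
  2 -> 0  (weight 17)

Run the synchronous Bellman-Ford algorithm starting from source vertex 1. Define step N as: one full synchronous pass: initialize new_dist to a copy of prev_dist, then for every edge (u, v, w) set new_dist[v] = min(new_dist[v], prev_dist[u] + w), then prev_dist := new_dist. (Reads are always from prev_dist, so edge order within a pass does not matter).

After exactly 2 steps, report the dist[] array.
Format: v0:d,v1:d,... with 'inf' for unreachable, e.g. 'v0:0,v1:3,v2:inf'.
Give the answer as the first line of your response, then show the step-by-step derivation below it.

v0:21,v1:0,v2:4,v3:inf,v4:inf

step 1: dist = v0:inf,v1:0,v2:4,v3:inf,v4:inf
step 2: dist = v0:21,v1:0,v2:4,v3:inf,v4:inf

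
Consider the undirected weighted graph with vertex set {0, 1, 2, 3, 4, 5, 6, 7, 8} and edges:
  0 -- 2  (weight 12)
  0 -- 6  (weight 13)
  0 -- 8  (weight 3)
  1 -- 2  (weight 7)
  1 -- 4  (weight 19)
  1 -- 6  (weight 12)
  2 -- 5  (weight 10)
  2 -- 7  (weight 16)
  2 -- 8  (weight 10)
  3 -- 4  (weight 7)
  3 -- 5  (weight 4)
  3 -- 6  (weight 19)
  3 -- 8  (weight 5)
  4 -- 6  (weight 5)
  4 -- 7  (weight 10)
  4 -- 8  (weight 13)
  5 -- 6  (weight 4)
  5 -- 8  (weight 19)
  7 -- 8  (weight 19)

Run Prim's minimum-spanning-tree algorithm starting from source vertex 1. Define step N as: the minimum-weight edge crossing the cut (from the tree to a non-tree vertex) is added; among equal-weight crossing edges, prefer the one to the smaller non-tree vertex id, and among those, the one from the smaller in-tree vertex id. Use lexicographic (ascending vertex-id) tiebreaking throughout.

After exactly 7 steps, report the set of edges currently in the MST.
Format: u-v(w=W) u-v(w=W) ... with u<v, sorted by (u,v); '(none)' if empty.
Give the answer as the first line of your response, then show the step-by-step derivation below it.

0-8(w=3) 1-2(w=7) 2-5(w=10) 3-5(w=4) 3-8(w=5) 4-6(w=5) 5-6(w=4)

step 1: add edge 1-2 (w=7); MST = {1-2(w=7)}
step 2: add edge 2-5 (w=10); MST = {1-2(w=7) 2-5(w=10)}
step 3: add edge 3-5 (w=4); MST = {1-2(w=7) 2-5(w=10) 3-5(w=4)}
step 4: add edge 5-6 (w=4); MST = {1-2(w=7) 2-5(w=10) 3-5(w=4) 5-6(w=4)}
step 5: add edge 4-6 (w=5); MST = {1-2(w=7) 2-5(w=10) 3-5(w=4) 4-6(w=5) 5-6(w=4)}
step 6: add edge 3-8 (w=5); MST = {1-2(w=7) 2-5(w=10) 3-5(w=4) 3-8(w=5) 4-6(w=5) 5-6(w=4)}
step 7: add edge 0-8 (w=3); MST = {0-8(w=3) 1-2(w=7) 2-5(w=10) 3-5(w=4) 3-8(w=5) 4-6(w=5) 5-6(w=4)}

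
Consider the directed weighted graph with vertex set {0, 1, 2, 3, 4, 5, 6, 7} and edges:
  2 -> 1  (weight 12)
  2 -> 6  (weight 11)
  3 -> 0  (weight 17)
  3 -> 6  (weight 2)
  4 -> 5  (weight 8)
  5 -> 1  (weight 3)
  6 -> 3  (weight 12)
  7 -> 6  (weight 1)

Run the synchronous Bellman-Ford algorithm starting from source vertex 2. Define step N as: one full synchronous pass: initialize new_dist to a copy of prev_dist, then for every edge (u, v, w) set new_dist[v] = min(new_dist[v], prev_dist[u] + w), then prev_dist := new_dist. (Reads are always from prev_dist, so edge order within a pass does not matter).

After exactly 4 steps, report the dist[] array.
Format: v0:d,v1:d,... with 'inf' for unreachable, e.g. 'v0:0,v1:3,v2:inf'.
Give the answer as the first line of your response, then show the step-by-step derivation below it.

v0:40,v1:12,v2:0,v3:23,v4:inf,v5:inf,v6:11,v7:inf

step 1: dist = v0:inf,v1:12,v2:0,v3:inf,v4:inf,v5:inf,v6:11,v7:inf
step 2: dist = v0:inf,v1:12,v2:0,v3:23,v4:inf,v5:inf,v6:11,v7:inf
step 3: dist = v0:40,v1:12,v2:0,v3:23,v4:inf,v5:inf,v6:11,v7:inf
step 4: dist = v0:40,v1:12,v2:0,v3:23,v4:inf,v5:inf,v6:11,v7:inf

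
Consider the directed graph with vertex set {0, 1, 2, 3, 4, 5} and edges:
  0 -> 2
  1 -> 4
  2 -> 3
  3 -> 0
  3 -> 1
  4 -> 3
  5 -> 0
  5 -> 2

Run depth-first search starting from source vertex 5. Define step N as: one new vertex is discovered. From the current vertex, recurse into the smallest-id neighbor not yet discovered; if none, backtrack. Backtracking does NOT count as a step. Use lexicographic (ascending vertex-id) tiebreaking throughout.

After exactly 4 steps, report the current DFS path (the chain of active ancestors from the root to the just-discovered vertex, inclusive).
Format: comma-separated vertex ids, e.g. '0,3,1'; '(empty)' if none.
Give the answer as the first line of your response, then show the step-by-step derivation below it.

5,0,2,3

step 1: discover 5; path=5; order=5
step 2: discover 0; path=5>0; order=5,0
step 3: discover 2; path=5>0>2; order=5,0,2
step 4: discover 3; path=5>0>2>3; order=5,0,2,3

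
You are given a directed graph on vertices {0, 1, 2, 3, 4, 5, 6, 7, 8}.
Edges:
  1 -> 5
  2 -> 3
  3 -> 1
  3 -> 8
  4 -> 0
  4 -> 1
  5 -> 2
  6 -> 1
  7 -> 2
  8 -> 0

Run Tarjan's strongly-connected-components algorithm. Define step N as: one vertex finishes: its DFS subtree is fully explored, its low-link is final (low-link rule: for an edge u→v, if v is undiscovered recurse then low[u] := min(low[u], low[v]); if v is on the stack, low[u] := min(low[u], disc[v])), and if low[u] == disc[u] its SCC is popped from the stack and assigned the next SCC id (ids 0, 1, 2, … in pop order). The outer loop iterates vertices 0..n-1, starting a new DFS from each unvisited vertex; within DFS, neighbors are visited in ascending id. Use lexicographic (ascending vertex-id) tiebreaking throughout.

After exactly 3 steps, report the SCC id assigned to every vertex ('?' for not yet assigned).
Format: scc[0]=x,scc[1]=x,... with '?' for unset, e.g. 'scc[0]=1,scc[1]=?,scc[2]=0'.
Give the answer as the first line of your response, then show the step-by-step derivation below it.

scc[0]=0,scc[1]=?,scc[2]=?,scc[3]=?,scc[4]=?,scc[5]=?,scc[6]=?,scc[7]=?,scc[8]=1

step 1: low=(low[0]=0,low[1]=?,low[2]=?,low[3]=?,low[4]=?,low[5]=?,low[6]=?,low[7]=?,low[8]=?); scc=(scc[0]=0,scc[1]=?,scc[2]=?,scc[3]=?,scc[4]=?,scc[5]=?,scc[6]=?,scc[7]=?,scc[8]=?)
step 2: low=(low[0]=0,low[1]=1,low[2]=3,low[3]=1,low[4]=?,low[5]=2,low[6]=?,low[7]=?,low[8]=5); scc=(scc[0]=0,scc[1]=?,scc[2]=?,scc[3]=?,scc[4]=?,scc[5]=?,scc[6]=?,scc[7]=?,scc[8]=1)
step 3: low=(low[0]=0,low[1]=1,low[2]=3,low[3]=1,low[4]=?,low[5]=2,low[6]=?,low[7]=?,low[8]=5); scc=(scc[0]=0,scc[1]=?,scc[2]=?,scc[3]=?,scc[4]=?,scc[5]=?,scc[6]=?,scc[7]=?,scc[8]=1)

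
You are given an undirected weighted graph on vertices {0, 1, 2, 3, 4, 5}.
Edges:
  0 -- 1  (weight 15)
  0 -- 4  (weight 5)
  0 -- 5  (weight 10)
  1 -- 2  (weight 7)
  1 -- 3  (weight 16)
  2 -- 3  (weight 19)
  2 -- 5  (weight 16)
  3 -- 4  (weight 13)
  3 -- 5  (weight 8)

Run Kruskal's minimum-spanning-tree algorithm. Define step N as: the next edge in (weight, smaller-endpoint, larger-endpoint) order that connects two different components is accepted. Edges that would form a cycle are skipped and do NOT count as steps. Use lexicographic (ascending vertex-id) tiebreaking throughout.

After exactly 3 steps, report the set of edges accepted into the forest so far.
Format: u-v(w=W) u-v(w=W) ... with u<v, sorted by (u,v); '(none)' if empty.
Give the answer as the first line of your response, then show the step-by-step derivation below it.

0-4(w=5) 1-2(w=7) 3-5(w=8)

step 1: add edge 0-4 (w=5); MST = {0-4(w=5)}
step 2: add edge 1-2 (w=7); MST = {0-4(w=5) 1-2(w=7)}
step 3: add edge 3-5 (w=8); MST = {0-4(w=5) 1-2(w=7) 3-5(w=8)}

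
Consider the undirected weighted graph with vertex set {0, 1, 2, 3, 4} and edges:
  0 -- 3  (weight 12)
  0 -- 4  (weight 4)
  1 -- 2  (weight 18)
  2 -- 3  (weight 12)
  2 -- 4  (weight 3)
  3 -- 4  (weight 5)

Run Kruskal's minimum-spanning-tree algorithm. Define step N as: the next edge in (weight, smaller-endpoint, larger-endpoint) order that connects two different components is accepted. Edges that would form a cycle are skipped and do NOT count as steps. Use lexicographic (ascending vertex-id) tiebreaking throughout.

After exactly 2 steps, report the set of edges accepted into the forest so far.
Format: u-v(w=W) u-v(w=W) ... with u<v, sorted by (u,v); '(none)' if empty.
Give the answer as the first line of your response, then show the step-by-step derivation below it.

0-4(w=4) 2-4(w=3)

step 1: add edge 2-4 (w=3); MST = {2-4(w=3)}
step 2: add edge 0-4 (w=4); MST = {0-4(w=4) 2-4(w=3)}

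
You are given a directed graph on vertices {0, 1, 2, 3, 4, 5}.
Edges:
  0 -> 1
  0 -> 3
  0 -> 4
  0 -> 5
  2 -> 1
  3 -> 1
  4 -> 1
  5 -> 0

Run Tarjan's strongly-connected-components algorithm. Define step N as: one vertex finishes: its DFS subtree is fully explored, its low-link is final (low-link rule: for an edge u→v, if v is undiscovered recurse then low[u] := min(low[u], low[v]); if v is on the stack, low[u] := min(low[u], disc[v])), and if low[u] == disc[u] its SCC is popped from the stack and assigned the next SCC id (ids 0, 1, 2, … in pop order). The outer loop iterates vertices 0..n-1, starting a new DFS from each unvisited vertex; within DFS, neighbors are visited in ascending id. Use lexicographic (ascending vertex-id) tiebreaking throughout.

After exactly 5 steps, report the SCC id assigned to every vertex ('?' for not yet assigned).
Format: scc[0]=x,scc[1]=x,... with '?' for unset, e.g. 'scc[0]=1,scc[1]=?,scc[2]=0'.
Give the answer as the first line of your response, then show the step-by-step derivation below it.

scc[0]=3,scc[1]=0,scc[2]=?,scc[3]=1,scc[4]=2,scc[5]=3

step 1: low=(low[0]=0,low[1]=1,low[2]=?,low[3]=?,low[4]=?,low[5]=?); scc=(scc[0]=?,scc[1]=0,scc[2]=?,scc[3]=?,scc[4]=?,scc[5]=?)
step 2: low=(low[0]=0,low[1]=1,low[2]=?,low[3]=2,low[4]=?,low[5]=?); scc=(scc[0]=?,scc[1]=0,scc[2]=?,scc[3]=1,scc[4]=?,scc[5]=?)
step 3: low=(low[0]=0,low[1]=1,low[2]=?,low[3]=2,low[4]=3,low[5]=?); scc=(scc[0]=?,scc[1]=0,scc[2]=?,scc[3]=1,scc[4]=2,scc[5]=?)
step 4: low=(low[0]=0,low[1]=1,low[2]=?,low[3]=2,low[4]=3,low[5]=0); scc=(scc[0]=?,scc[1]=0,scc[2]=?,scc[3]=1,scc[4]=2,scc[5]=?)
step 5: low=(low[0]=0,low[1]=1,low[2]=?,low[3]=2,low[4]=3,low[5]=0); scc=(scc[0]=3,scc[1]=0,scc[2]=?,scc[3]=1,scc[4]=2,scc[5]=3)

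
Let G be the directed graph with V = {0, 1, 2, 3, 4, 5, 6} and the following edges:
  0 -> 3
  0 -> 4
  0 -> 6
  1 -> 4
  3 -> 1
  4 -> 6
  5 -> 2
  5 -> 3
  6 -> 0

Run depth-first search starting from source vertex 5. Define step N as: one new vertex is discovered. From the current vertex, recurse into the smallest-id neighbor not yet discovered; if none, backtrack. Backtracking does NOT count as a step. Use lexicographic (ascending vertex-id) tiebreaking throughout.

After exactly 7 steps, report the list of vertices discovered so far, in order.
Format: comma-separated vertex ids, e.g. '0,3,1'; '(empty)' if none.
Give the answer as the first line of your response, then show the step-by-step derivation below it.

5,2,3,1,4,6,0

step 1: discover 5; path=5; order=5
step 2: discover 2; path=5>2; order=5,2
step 3: discover 3; path=5>3; order=5,2,3
step 4: discover 1; path=5>3>1; order=5,2,3,1
step 5: discover 4; path=5>3>1>4; order=5,2,3,1,4
step 6: discover 6; path=5>3>1>4>6; order=5,2,3,1,4,6
step 7: discover 0; path=5>3>1>4>6>0; order=5,2,3,1,4,6,0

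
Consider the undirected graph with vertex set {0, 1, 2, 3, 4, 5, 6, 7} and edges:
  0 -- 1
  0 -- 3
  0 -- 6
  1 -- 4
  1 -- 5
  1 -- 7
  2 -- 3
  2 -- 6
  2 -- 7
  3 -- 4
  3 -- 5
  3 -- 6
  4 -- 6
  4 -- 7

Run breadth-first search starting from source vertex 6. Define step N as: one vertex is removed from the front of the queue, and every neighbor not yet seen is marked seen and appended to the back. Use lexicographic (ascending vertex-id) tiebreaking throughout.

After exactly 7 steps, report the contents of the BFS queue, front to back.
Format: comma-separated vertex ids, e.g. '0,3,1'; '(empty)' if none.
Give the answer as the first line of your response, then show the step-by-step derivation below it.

5

step 1: dequeue 6; queue=[0,2,3,4]; order=6
step 2: dequeue 0; queue=[2,3,4,1]; order=6,0
step 3: dequeue 2; queue=[3,4,1,7]; order=6,0,2
step 4: dequeue 3; queue=[4,1,7,5]; order=6,0,2,3
step 5: dequeue 4; queue=[1,7,5]; order=6,0,2,3,4
step 6: dequeue 1; queue=[7,5]; order=6,0,2,3,4,1
step 7: dequeue 7; queue=[5]; order=6,0,2,3,4,1,7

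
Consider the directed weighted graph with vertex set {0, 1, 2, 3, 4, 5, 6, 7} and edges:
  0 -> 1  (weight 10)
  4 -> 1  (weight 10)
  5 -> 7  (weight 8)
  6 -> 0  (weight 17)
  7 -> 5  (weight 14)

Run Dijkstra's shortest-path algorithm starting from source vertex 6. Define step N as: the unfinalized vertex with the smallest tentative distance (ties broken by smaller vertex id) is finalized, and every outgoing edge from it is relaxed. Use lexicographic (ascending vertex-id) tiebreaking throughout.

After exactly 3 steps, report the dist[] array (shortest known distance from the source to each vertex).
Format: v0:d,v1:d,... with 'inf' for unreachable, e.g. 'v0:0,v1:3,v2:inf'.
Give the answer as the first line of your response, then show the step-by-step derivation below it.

v0:17,v1:27,v2:inf,v3:inf,v4:inf,v5:inf,v6:0,v7:inf

step 1: dist = v0:17,v1:inf,v2:inf,v3:inf,v4:inf,v5:inf,v6:0,v7:inf
step 2: dist = v0:17,v1:27,v2:inf,v3:inf,v4:inf,v5:inf,v6:0,v7:inf
step 3: dist = v0:17,v1:27,v2:inf,v3:inf,v4:inf,v5:inf,v6:0,v7:inf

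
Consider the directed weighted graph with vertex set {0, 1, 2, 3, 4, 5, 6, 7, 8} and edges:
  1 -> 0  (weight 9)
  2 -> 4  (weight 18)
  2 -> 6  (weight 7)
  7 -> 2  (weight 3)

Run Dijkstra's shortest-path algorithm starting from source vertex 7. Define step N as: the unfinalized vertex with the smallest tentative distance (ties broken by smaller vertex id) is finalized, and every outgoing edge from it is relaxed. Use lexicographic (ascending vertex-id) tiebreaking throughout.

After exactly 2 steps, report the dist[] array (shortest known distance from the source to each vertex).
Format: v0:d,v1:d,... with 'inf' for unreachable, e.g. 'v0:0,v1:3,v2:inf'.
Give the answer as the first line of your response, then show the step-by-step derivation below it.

v0:inf,v1:inf,v2:3,v3:inf,v4:21,v5:inf,v6:10,v7:0,v8:inf

step 1: dist = v0:inf,v1:inf,v2:3,v3:inf,v4:inf,v5:inf,v6:inf,v7:0,v8:inf
step 2: dist = v0:inf,v1:inf,v2:3,v3:inf,v4:21,v5:inf,v6:10,v7:0,v8:inf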